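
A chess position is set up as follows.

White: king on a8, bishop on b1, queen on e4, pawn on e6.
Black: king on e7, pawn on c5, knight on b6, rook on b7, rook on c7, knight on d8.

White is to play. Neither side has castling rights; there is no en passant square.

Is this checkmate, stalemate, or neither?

checkmate

White to move; white king on a8.
In check: yes, from the black knight on b6.
King squares — a7: attacked by Rb7; b7: attacked by Rc7; b8: attacked by Rb7.
Legal moves for White: none.
In check with no legal moves → checkmate.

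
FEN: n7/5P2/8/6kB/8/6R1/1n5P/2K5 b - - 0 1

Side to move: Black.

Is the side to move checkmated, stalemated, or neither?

neither

Black to move; black king on g5.
In check: yes, from the white rook on g3.
Legal moves for Black: Kh6, Kf6, Kxh5, Kf5, Kh4, Kf4.
Black is in check but has 6 legal moves → neither.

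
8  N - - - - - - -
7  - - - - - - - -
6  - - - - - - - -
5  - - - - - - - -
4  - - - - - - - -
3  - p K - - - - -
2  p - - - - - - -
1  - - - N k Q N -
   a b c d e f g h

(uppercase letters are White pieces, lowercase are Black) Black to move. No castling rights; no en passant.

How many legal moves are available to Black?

Black to move; king on e1.
In check: yes, from the white queen on f1.
Legal moves: Kxf1.
Count: 1.

1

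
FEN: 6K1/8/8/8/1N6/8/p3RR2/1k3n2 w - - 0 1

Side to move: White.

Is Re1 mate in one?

yes

After Re1: black king on b1; in check: yes, from the white rook on e1.
King squares — a1: attacked by Re1; c1: attacked by Re1; a2: own pawn; b2: attacked by Rf2; c2: attacked by Rf2.
Black has no legal moves → checkmate.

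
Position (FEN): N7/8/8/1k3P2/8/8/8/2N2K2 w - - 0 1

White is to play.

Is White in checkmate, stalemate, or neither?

neither

White to move; white king on f1.
In check: no.
Legal moves for White: Nc7+, Nb6, Kg2, Kf2, Ke2, Kg1, Ke1, Nd3, Nb3, Ne2, Na2, f6.
White has 12 legal moves and is not in check → neither.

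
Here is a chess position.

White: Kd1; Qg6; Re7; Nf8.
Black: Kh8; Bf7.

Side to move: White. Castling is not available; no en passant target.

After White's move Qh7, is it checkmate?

After Qh7: black king on h8; in check: yes, from the white queen on h7.
King squares — g7: attacked by Qh7; h7: attacked by Nf8; g8: attacked by Qh7.
Black has no legal moves → checkmate.

yes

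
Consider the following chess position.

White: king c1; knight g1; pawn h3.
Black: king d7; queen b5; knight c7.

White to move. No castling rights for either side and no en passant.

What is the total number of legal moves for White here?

6

White to move; king on c1.
In check: no.
Legal moves: Nf3, Ne2, Kd2, Kc2, Kd1, h4.
Count: 6.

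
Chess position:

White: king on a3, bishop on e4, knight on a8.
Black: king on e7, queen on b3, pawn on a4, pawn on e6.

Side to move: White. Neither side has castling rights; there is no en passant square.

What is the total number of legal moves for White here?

0

White to move; king on a3.
In check: yes, from the black queen on b3.
Legal moves: none.
Count: 0.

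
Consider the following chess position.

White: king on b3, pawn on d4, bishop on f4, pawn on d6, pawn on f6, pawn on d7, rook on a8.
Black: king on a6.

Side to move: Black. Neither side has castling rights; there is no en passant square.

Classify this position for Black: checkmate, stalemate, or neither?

Black to move; black king on a6.
In check: yes, from the white rook on a8.
King squares — a5: attacked by Ra8; b5: available; b6: available; a7: attacked by Ra8; b7: available.
Legal moves for Black: Kb7, Kb6, Kb5.
Black is in check but has 3 legal moves → neither.

neither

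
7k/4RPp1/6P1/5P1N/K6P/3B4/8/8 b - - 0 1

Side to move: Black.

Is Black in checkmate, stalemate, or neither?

stalemate

Black to move; black king on h8.
In check: no.
King squares — g7: own pawn; h7: attacked by Pg6; g8: attacked by Pf7.
Legal moves for Black: none.
Not in check and no legal moves → stalemate.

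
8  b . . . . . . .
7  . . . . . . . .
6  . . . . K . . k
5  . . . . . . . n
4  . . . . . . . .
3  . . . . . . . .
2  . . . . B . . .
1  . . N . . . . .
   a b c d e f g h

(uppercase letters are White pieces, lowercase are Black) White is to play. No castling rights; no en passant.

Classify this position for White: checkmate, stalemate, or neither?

neither

White to move; white king on e6.
In check: no.
Legal moves for White: Kf7, Ke7, Kd7, Kd6, Kf5, Ke5, Ba6, Bxh5, Bb5, Bg4, Bc4, Bf3, Bd3, Bf1, Bd1, Nd3, Nb3, Na2.
White has 18 legal moves and is not in check → neither.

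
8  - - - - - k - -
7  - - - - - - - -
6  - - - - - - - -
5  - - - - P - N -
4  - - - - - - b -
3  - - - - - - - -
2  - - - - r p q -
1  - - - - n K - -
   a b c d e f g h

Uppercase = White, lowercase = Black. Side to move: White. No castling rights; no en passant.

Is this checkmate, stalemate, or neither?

checkmate

White to move; white king on f1.
In check: yes, from the black queen on g2.
King squares — e1: attacked by Re2; g1: attacked by Pf2; e2: attacked by Bg4; f2: attacked by Re2; g2: attacked by Ne1.
Legal moves for White: none.
In check with no legal moves → checkmate.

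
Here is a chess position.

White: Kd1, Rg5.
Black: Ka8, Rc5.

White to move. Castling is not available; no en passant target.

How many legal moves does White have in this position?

White to move; king on d1.
In check: no.
Legal moves: Rg8+, Rg7, Rg6, Rh5, Rf5, Re5, Rd5, Rxc5, Rg4, Rg3, Rg2, Rg1, Ke2, Kd2, Ke1.
Count: 15.

15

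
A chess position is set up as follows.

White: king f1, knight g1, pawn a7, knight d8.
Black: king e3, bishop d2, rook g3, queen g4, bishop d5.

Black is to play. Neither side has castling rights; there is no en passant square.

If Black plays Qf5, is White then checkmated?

no

After Qf5: white king on f1; in check: yes, from the black queen on f5.
White has 1 legal reply: Nf3.
In check but a legal move exists → not checkmate.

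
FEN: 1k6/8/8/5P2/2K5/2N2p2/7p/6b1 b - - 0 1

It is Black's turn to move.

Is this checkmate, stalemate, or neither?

Black to move; black king on b8.
In check: no.
Legal moves for Black: Kc8, Ka8, Kc7, Kb7, Ka7, Ba7, Bb6, Bc5, Bd4, Be3, Bf2, f2, h1=Q, h1=R, h1=B, h1=N.
Black has 16 legal moves and is not in check → neither.

neither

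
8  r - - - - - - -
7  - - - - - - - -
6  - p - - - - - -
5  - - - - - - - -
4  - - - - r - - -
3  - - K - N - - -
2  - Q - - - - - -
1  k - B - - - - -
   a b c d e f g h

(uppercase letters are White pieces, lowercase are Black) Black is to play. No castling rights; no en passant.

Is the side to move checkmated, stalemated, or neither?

Black to move; black king on a1.
In check: yes, from the white queen on b2.
King squares — b1: attacked by Qb2; a2: attacked by Qb2; b2: attacked by Bc1.
Legal moves for Black: none.
In check with no legal moves → checkmate.

checkmate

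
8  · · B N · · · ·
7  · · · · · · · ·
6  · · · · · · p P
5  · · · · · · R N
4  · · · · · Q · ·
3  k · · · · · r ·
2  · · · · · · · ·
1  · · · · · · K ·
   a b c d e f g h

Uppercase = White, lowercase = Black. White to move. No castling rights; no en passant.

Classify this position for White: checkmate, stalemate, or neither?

White to move; white king on g1.
In check: yes, from the black rook on g3.
King squares — f1: available; h1: available; f2: available; g2: attacked by Rg3; h2: available.
Legal moves for White: Kh2, Kf2, Kh1, Kf1, Nxg3, Rxg3+, Qxg3+.
White is in check but has 7 legal moves → neither.

neither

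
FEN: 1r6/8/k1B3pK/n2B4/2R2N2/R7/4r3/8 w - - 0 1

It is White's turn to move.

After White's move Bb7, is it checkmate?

After Bb7: black king on a6; in check: yes, from the white bishop on b7.
Black has 4 legal replies: Ka7, Kb6, Kb5, Rxb7.
In check but a legal move exists → not checkmate.

no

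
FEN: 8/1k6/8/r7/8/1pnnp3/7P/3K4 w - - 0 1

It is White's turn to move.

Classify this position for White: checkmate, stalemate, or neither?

checkmate

White to move; white king on d1.
In check: yes, from the black knight on c3.
King squares — c1: attacked by Nd3; e1: attacked by Nd3; c2: attacked by Pb3; d2: attacked by Pe3; e2: attacked by Nc3.
Legal moves for White: none.
In check with no legal moves → checkmate.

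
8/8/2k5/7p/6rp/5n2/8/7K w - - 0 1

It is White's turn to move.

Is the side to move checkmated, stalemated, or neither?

stalemate

White to move; white king on h1.
In check: no.
King squares — g1: attacked by Nf3; g2: attacked by Rg4; h2: attacked by Nf3.
Legal moves for White: none.
Not in check and no legal moves → stalemate.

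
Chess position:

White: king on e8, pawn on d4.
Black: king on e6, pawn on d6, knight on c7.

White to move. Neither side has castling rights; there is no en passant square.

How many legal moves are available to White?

White to move; king on e8.
In check: yes, from the black knight on c7.
Legal moves: Kf8, Kd8.
Count: 2.

2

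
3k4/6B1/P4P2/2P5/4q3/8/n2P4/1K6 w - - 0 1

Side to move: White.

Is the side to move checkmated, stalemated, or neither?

White to move; white king on b1.
In check: yes, from the black queen on e4.
King squares — a1: available; c1: attacked by Na2; a2: available; b2: available; c2: attacked by Qe4.
Legal moves for White: Kb2, Kxa2, Ka1, d3.
White is in check but has 4 legal moves → neither.

neither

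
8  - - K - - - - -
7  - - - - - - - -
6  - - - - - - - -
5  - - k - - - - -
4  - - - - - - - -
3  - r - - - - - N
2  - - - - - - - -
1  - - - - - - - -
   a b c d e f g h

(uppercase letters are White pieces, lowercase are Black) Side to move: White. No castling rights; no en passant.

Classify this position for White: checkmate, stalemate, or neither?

neither

White to move; white king on c8.
In check: no.
Legal moves for White: Kd8, Kd7, Kc7, Ng5, Nf4, Nf2, Ng1.
White has 7 legal moves and is not in check → neither.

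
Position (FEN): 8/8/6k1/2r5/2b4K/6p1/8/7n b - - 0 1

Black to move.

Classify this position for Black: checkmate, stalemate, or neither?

Black to move; black king on g6.
In check: no.
Legal moves for Black include: Kh7, Kg7, Kf7, Kh6, Kf6, Kf5, Rc8, Rc7, Rc6, Rh5+, Rg5, Rf5, Re5, Rd5, Rb5, Ra5, Bg8, Bf7, ... (list truncated; more exist).
Black has legal moves and is not in check → neither.

neither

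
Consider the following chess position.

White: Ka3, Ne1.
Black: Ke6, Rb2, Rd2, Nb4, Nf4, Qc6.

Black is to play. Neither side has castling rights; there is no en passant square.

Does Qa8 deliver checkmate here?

After Qa8: white king on a3; in check: yes, from the black queen on a8.
King squares — a2: attacked by Rb2; b2: attacked by Rd2; b3: attacked by Rb2; a4: attacked by Qa8; b4: attacked by Rb2.
White has no legal moves → checkmate.

yes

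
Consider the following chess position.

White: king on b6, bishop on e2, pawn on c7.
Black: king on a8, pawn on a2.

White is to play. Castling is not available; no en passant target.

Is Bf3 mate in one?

yes

After Bf3: black king on a8; in check: yes, from the white bishop on f3.
King squares — a7: attacked by Kb6; b7: attacked by Bf3; b8: attacked by Pc7.
Black has no legal moves → checkmate.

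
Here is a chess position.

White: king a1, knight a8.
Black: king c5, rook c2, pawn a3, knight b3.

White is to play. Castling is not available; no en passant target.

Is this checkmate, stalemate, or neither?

neither

White to move; white king on a1.
In check: yes, from the black knight on b3.
Legal moves for White: Kb1.
White is in check but has 1 legal move → neither.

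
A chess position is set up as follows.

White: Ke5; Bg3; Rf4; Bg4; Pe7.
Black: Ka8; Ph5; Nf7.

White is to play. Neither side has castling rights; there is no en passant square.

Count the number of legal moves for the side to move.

White to move; king on e5.
In check: yes, from the black knight on f7.
Legal moves: Kf6, Ke6, Kf5, Kd5, Ke4, Kd4, Rxf7.
Count: 7.

7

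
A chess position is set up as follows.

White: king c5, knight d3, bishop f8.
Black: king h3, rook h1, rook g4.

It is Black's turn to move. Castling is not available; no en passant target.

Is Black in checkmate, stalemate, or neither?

neither

Black to move; black king on h3.
In check: no.
Legal moves for Black include: Rg8, Rg7, Rg6, Rg5+, Rh4, Rf4, Re4, Rd4, Rc4+, Rb4, Ra4, Rg3, Rg2, Rgg1, Kh4, Kg3, Kh2, Kg2, ... (list truncated; more exist).
Black has legal moves and is not in check → neither.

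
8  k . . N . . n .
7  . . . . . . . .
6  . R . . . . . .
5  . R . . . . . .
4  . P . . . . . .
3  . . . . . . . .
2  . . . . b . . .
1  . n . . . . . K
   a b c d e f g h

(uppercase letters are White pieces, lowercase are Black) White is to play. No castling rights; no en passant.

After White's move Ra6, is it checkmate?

yes

After Ra6: black king on a8; in check: yes, from the white rook on a6.
King squares — a7: attacked by Ra6; b7: attacked by Rb5; b8: attacked by Rb5.
Black has no legal moves → checkmate.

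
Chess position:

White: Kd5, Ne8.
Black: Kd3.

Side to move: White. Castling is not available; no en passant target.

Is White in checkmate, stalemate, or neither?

neither

White to move; white king on d5.
In check: no.
Legal moves for White: Ng7, Nc7, Nf6, Nd6, Ke6, Kd6, Kc6, Ke5, Kc5.
White has 9 legal moves and is not in check → neither.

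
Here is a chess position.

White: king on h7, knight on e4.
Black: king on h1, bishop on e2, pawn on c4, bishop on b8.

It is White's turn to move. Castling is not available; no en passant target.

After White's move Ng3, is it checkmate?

no

After Ng3: black king on h1; in check: yes, from the white knight on g3.
Black has 4 legal replies: Kh2, Kg2, Kg1, Bxg3.
In check but a legal move exists → not checkmate.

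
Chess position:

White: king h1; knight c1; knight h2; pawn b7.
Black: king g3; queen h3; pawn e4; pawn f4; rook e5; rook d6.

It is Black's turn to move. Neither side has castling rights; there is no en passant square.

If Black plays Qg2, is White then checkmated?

yes

After Qg2: white king on h1; in check: yes, from the black queen on g2.
King squares — g1: attacked by Qg2; g2: attacked by Kg3; h2: own knight.
White has no legal moves → checkmate.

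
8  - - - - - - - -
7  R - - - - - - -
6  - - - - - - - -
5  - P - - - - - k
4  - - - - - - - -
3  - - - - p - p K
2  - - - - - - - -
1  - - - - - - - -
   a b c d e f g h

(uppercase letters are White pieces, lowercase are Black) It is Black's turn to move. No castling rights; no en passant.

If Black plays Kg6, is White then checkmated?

no

After Kg6: white king on h3; in check: no.
White is not in check, so this cannot be checkmate.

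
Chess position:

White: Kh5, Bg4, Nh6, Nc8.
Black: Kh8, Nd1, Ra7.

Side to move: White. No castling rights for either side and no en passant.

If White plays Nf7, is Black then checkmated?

no

After Nf7: black king on h8; in check: yes, from the white knight on f7.
Black has 4 legal replies: Kg8, Kh7, Kg7, Rxf7.
In check but a legal move exists → not checkmate.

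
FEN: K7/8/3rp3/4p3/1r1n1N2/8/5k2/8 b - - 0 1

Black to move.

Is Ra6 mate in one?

yes

After Ra6: white king on a8; in check: yes, from the black rook on a6.
King squares — a7: attacked by Ra6; b7: attacked by Rb4; b8: attacked by Rb4.
White has no legal moves → checkmate.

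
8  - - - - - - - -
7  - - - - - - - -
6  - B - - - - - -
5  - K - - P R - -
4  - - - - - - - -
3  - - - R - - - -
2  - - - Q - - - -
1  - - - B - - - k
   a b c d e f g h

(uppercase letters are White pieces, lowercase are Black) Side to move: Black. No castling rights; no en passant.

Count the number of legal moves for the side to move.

Black to move; king on h1.
In check: no.
Legal moves: none.
Count: 0.

0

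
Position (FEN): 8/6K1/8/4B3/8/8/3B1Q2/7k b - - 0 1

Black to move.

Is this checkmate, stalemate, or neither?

Black to move; black king on h1.
In check: no.
King squares — g1: attacked by Qf2; g2: attacked by Qf2; h2: attacked by Qf2.
Legal moves for Black: none.
Not in check and no legal moves → stalemate.

stalemate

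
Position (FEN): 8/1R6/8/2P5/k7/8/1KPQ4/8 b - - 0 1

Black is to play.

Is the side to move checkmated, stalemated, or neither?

stalemate

Black to move; black king on a4.
In check: no.
King squares — a3: attacked by Kb2; b3: attacked by Kb2; b4: attacked by Qd2; a5: attacked by Qd2; b5: attacked by Rb7.
Legal moves for Black: none.
Not in check and no legal moves → stalemate.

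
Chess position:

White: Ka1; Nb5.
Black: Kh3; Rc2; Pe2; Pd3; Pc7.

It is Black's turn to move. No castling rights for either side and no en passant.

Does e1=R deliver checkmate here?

After e1=R: white king on a1; in check: yes, from the black rook on e1.
King squares — b1: attacked by Re1; a2: attacked by Rc2; b2: attacked by Rc2.
White has no legal moves → checkmate.

yes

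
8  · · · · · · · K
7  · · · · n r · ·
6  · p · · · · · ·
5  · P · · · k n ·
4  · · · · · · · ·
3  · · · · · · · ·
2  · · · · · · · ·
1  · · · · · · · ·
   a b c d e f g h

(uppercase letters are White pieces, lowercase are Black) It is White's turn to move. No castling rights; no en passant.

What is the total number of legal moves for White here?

White to move; king on h8.
In check: no.
Legal moves: none.
Count: 0.

0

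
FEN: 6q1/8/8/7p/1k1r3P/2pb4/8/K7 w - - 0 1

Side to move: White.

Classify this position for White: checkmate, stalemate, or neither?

White to move; white king on a1.
In check: no.
King squares — b1: attacked by Bd3; a2: attacked by Qg8; b2: attacked by Pc3.
Legal moves for White: none.
Not in check and no legal moves → stalemate.

stalemate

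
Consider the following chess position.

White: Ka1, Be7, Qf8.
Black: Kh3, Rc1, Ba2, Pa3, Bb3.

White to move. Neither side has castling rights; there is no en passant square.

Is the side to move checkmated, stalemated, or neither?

checkmate

White to move; white king on a1.
In check: yes, from the black rook on c1.
King squares — b1: attacked by Rc1; a2: attacked by Bb3; b2: attacked by Pa3.
Legal moves for White: none.
In check with no legal moves → checkmate.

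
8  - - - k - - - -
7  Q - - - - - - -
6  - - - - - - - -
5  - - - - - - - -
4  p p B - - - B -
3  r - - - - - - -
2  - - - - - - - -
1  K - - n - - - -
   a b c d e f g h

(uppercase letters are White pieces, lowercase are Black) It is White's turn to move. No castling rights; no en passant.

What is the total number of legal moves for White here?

2

White to move; king on a1.
In check: yes, from the black rook on a3.
Legal moves: Kb1, Ba2.
Count: 2.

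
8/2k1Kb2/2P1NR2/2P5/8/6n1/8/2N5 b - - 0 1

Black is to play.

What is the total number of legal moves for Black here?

4

Black to move; king on c7.
In check: yes, from the white knight on e6.
Legal moves: Kc8, Kb8, Kxc6, Bxe6.
Count: 4.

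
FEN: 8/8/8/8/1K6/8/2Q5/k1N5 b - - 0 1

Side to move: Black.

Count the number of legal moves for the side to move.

Black to move; king on a1.
In check: no.
Legal moves: none.
Count: 0.

0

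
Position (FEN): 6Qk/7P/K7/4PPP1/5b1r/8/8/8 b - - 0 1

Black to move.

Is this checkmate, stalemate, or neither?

Black to move; black king on h8.
In check: yes, from the white queen on g8.
King squares — g7: attacked by Qg8; h7: attacked by Qg8; g8: attacked by Ph7.
Legal moves for Black: none.
In check with no legal moves → checkmate.

checkmate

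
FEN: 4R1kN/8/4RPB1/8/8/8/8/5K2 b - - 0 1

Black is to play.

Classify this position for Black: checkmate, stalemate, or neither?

checkmate

Black to move; black king on g8.
In check: yes, from the white rook on e8.
King squares — f7: attacked by Bg6; g7: attacked by Pf6; h7: attacked by Bg6; f8: attacked by Re8; h8: attacked by Re8.
Legal moves for Black: none.
In check with no legal moves → checkmate.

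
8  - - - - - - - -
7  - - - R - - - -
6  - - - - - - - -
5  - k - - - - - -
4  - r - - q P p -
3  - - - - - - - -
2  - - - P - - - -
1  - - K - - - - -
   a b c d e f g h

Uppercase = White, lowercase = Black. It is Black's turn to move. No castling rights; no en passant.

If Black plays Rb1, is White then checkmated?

After Rb1: white king on c1; in check: yes, from the black rook on b1.
King squares — b1: attacked by Qe4; d1: attacked by Rb1; b2: attacked by Rb1; c2: attacked by Qe4; d2: own pawn.
White has no legal moves → checkmate.

yes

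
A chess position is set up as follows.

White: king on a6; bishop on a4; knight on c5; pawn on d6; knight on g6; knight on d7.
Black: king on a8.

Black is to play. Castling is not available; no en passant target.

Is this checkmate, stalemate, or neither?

Black to move; black king on a8.
In check: no.
King squares — a7: attacked by Ka6; b7: attacked by Nc5; b8: attacked by Nd7.
Legal moves for Black: none.
Not in check and no legal moves → stalemate.

stalemate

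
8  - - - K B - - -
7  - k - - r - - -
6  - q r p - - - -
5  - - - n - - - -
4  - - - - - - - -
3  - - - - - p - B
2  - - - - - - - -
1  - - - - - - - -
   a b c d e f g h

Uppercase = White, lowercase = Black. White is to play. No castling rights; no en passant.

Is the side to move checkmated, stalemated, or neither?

checkmate

White to move; white king on d8.
In check: yes, from the black queen on b6.
King squares — c7: attacked by Nd5; d7: attacked by Re7; e7: attacked by Nd5; c8: attacked by Rc6; e8: own bishop.
Legal moves for White: none.
In check with no legal moves → checkmate.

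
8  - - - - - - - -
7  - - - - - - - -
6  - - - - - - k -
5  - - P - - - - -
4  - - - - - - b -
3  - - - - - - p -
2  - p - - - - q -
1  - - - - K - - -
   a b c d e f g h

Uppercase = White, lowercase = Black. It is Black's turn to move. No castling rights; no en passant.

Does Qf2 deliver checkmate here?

yes

After Qf2: white king on e1; in check: yes, from the black queen on f2.
King squares — d1: attacked by Bg4; f1: attacked by Qf2; d2: attacked by Qf2; e2: attacked by Qf2; f2: attacked by Pg3.
White has no legal moves → checkmate.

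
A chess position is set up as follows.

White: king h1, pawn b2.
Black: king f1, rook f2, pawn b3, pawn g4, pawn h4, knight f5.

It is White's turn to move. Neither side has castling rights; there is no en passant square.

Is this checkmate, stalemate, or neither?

White to move; white king on h1.
In check: no.
King squares — g1: attacked by Kf1; g2: attacked by Kf1; h2: attacked by Rf2.
Legal moves for White: none.
Not in check and no legal moves → stalemate.

stalemate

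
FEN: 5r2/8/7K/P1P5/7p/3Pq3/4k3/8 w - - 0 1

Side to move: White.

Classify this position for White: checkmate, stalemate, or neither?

White to move; white king on h6.
In check: yes, from the black queen on e3.
King squares — g5: attacked by Qe3; h5: available; g6: available; g7: available; h7: available.
Legal moves for White: Kh7, Kg7, Kg6, Kh5.
White is in check but has 4 legal moves → neither.

neither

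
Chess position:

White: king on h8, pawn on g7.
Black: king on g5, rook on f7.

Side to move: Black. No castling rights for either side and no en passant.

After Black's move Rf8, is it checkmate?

After Rf8: white king on h8; in check: yes, from the black rook on f8.
White has 9 legal replies: Kh7, gxf8=Q, gxf8=R, gxf8=B, gxf8=N, g8=Q+, g8=R+, g8=B, g8=N.
In check but a legal move exists → not checkmate.

no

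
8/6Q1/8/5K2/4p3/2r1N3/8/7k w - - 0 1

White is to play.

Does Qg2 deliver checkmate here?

yes

After Qg2: black king on h1; in check: yes, from the white queen on g2.
King squares — g1: attacked by Qg2; g2: attacked by Ne3; h2: attacked by Qg2.
Black has no legal moves → checkmate.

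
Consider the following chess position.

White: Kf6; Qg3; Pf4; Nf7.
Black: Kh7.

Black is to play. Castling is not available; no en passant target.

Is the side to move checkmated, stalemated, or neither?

Black to move; black king on h7.
In check: no.
King squares — g6: attacked by Qg3; h6: attacked by Nf7; g7: attacked by Qg3; g8: attacked by Qg3; h8: attacked by Nf7.
Legal moves for Black: none.
Not in check and no legal moves → stalemate.

stalemate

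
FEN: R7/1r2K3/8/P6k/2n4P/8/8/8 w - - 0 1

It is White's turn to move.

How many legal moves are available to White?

5

White to move; king on e7.
In check: yes, from the black rook on b7.
Legal moves: Kf8, Ke8, Kd8, Kf6, Ke6.
Count: 5.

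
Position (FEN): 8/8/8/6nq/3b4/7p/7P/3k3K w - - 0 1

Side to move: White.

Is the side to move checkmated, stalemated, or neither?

stalemate

White to move; white king on h1.
In check: no.
King squares — g1: attacked by Bd4; g2: attacked by Ph3; h2: own pawn.
Legal moves for White: none.
Not in check and no legal moves → stalemate.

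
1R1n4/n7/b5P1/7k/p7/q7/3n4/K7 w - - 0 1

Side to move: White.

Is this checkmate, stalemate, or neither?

checkmate

White to move; white king on a1.
In check: yes, from the black queen on a3.
King squares — b1: attacked by Nd2; a2: attacked by Qa3; b2: attacked by Qa3.
Legal moves for White: none.
In check with no legal moves → checkmate.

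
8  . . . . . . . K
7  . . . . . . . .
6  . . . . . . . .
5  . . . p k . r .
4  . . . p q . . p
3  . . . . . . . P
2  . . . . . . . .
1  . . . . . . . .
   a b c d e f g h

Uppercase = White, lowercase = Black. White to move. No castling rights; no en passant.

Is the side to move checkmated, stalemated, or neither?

White to move; white king on h8.
In check: no.
King squares — g7: attacked by Rg5; h7: attacked by Qe4; g8: attacked by Rg5.
Legal moves for White: none.
Not in check and no legal moves → stalemate.

stalemate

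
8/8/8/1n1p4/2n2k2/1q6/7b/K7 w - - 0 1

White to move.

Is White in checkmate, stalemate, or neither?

White to move; white king on a1.
In check: no.
King squares — b1: attacked by Qb3; a2: attacked by Qb3; b2: attacked by Qb3.
Legal moves for White: none.
Not in check and no legal moves → stalemate.

stalemate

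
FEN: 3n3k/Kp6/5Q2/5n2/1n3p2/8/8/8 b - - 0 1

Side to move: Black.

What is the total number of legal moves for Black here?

Black to move; king on h8.
In check: yes, from the white queen on f6.
Legal moves: Kg8, Kh7, Ng7.
Count: 3.

3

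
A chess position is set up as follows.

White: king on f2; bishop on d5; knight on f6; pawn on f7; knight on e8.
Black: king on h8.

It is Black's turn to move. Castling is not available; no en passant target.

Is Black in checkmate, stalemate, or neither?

Black to move; black king on h8.
In check: no.
King squares — g7: attacked by Ne8; h7: attacked by Nf6; g8: attacked by Nf6.
Legal moves for Black: none.
Not in check and no legal moves → stalemate.

stalemate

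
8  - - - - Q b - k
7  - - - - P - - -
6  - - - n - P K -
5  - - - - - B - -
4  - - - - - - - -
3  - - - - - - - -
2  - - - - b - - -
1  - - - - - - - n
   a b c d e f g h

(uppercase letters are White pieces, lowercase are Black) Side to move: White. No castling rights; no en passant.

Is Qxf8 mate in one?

After Qxf8: black king on h8; in check: yes, from the white queen on f8.
King squares — g7: attacked by Pf6; h7: attacked by Kg6; g8: attacked by Qf8.
Black has no legal moves → checkmate.

yes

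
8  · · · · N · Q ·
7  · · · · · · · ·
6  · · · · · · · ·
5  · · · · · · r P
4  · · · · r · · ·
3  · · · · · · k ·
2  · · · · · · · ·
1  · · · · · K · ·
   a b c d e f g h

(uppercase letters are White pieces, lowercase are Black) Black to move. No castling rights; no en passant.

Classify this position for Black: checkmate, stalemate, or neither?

Black to move; black king on g3.
In check: no.
Legal moves for Black include: Rxg8, Rg7, Rg6, Rgg4, Rxe8, Re7, Re6, Re5, Rh4, Reg4, Rf4+, Rd4, Rc4, Rb4, Ra4, Re3, Re2, Re1+, ... (list truncated; more exist).
Black has legal moves and is not in check → neither.

neither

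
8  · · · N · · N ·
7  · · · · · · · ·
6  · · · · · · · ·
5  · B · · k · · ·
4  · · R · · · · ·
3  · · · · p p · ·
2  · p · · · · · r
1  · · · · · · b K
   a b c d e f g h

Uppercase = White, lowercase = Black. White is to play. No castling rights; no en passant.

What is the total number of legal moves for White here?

White to move; king on h1.
In check: yes, from the black rook on h2.
Legal moves: Kxg1.
Count: 1.

1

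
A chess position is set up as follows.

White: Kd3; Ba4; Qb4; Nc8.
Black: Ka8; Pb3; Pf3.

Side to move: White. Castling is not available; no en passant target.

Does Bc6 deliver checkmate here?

After Bc6: black king on a8; in check: yes, from the white bishop on c6.
King squares — a7: attacked by Nc8; b7: attacked by Qb4; b8: attacked by Qb4.
Black has no legal moves → checkmate.

yes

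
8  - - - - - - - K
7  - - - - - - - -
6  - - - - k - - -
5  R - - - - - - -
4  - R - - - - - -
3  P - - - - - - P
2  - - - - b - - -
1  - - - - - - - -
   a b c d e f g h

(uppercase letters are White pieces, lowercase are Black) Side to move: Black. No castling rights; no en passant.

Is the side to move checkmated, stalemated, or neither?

Black to move; black king on e6.
In check: no.
Legal moves for Black: Kf7, Ke7, Kd7, Kf6, Kd6, Ba6, Bh5, Bb5, Bg4, Bc4, Bf3, Bd3, Bf1, Bd1.
Black has 14 legal moves and is not in check → neither.

neither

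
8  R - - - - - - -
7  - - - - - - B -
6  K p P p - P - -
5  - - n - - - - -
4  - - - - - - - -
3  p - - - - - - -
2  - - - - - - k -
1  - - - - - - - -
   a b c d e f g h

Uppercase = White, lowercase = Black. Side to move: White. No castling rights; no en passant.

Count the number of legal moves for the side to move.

White to move; king on a6.
In check: yes, from the black knight on c5.
Legal moves: Ka7, Kxb6, Kb5.
Count: 3.

3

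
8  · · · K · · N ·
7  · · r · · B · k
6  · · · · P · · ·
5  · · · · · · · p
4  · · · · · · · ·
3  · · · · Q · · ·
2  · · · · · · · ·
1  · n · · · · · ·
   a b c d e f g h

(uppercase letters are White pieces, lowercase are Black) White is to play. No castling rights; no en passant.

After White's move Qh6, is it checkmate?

After Qh6: black king on h7; in check: yes, from the white queen on h6.
King squares — g6: attacked by Qh6; h6: attacked by Ng8; g7: attacked by Qh6; g8: attacked by Bf7; h8: attacked by Qh6.
Black has no legal moves → checkmate.

yes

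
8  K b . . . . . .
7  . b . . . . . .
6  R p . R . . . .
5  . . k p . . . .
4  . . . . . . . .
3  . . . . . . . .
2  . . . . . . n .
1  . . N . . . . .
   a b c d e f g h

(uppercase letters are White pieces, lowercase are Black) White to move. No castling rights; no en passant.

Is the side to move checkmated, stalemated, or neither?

White to move; white king on a8.
In check: yes, from the black bishop on b7.
Legal moves for White: Kxb8, Kxb7.
White is in check but has 2 legal moves → neither.

neither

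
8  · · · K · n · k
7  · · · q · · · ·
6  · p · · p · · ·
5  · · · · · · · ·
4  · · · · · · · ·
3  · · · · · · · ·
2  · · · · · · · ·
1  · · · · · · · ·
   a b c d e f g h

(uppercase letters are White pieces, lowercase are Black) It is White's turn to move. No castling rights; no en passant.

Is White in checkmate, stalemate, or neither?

checkmate

White to move; white king on d8.
In check: yes, from the black queen on d7.
King squares — c7: attacked by Qd7; d7: attacked by Nf8; e7: attacked by Qd7; c8: attacked by Qd7; e8: attacked by Qd7.
Legal moves for White: none.
In check with no legal moves → checkmate.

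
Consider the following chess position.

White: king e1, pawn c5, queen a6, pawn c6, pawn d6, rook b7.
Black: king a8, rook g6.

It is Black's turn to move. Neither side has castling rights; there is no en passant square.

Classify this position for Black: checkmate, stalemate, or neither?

Black to move; black king on a8.
In check: yes, from the white queen on a6.
King squares — a7: attacked by Qa6; b7: attacked by Qa6; b8: attacked by Rb7.
Legal moves for Black: none.
In check with no legal moves → checkmate.

checkmate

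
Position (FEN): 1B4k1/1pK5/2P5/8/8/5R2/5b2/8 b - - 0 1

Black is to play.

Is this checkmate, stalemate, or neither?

neither

Black to move; black king on g8.
In check: no.
Legal moves for Black: Kh8, Kh7, Kg7, Ba7, Bb6+, Bc5, Bh4, Bd4, Bg3+, Be3, Bg1, Be1, bxc6, b6, b5.
Black has 15 legal moves and is not in check → neither.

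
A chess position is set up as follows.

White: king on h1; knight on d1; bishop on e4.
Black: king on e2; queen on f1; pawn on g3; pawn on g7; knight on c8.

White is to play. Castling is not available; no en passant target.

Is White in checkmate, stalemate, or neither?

White to move; white king on h1.
In check: yes, from the black queen on f1.
King squares — g1: attacked by Qf1; g2: attacked by Qf1; h2: attacked by Pg3.
Legal moves for White: none.
In check with no legal moves → checkmate.

checkmate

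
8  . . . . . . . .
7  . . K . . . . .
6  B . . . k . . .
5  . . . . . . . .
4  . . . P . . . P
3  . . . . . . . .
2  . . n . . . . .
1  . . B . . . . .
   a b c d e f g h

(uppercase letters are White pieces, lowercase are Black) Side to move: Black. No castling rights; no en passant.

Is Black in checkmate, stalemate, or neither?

neither

Black to move; black king on e6.
In check: no.
Legal moves for Black: Kf7, Ke7, Kf6, Kf5, Kd5, Nxd4, Nb4, Ne3, Na3, Ne1, Na1.
Black has 11 legal moves and is not in check → neither.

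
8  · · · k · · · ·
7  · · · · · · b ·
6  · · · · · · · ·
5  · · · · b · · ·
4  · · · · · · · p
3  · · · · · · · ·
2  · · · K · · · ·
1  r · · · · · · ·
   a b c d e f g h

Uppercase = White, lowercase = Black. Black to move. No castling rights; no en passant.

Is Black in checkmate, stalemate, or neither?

Black to move; black king on d8.
In check: no.
Legal moves for Black include: Ke8, Kc8, Ke7, Kd7, Kc7, Bh8, Bf8, Bh6+, Bgf6, Bb8, Bc7, Bef6, Bd6, Bf4+, Bd4, Bg3, Bc3+, Bh2, ... (list truncated; more exist).
Black has legal moves and is not in check → neither.

neither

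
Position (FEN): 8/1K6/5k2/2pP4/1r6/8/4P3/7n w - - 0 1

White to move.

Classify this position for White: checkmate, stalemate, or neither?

neither

White to move; white king on b7.
In check: yes, from the black rook on b4.
Legal moves for White: Kc8, Ka8, Kc7, Ka7, Kc6, Ka6.
White is in check but has 6 legal moves → neither.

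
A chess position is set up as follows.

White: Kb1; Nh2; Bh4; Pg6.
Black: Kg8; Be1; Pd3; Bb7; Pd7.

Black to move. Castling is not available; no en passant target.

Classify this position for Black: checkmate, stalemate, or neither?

neither

Black to move; black king on g8.
In check: no.
Legal moves for Black include: Kh8, Kf8, Kg7, Bc8, Ba8, Bc6, Ba6, Bd5, Be4, Bf3, Bg2, Bh1, Ba5, Bxh4, Bb4, Bg3, Bc3, Bf2, ... (list truncated; more exist).
Black has legal moves and is not in check → neither.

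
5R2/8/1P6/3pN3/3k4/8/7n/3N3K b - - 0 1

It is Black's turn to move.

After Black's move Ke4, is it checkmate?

no

After Ke4: white king on h1; in check: no.
White is not in check, so this cannot be checkmate.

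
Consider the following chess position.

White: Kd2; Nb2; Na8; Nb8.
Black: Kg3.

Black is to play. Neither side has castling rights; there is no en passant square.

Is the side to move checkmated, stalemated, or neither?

Black to move; black king on g3.
In check: no.
Legal moves for Black: Kh4, Kg4, Kf4, Kh3, Kf3, Kh2, Kg2, Kf2.
Black has 8 legal moves and is not in check → neither.

neither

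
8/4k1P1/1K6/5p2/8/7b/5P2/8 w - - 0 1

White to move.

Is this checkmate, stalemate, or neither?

White to move; white king on b6.
In check: no.
Legal moves for White: Kc7, Kb7, Ka7, Kc6, Ka6, Kc5, Kb5, Ka5, g8=Q, g8=R, g8=B, g8=N+, f3, f4.
White has 14 legal moves and is not in check → neither.

neither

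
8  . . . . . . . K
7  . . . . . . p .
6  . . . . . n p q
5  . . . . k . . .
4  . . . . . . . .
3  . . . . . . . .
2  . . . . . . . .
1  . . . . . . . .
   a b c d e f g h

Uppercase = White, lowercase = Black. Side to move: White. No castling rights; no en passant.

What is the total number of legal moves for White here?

0

White to move; king on h8.
In check: yes, from the black queen on h6.
Legal moves: none.
Count: 0.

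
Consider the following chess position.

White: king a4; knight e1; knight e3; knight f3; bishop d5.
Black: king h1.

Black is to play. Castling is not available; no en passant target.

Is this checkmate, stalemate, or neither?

stalemate

Black to move; black king on h1.
In check: no.
King squares — g1: attacked by Nf3; g2: attacked by Ne1; h2: attacked by Nf3.
Legal moves for Black: none.
Not in check and no legal moves → stalemate.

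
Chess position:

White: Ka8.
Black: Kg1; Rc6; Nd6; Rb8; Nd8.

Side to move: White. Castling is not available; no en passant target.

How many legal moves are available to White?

White to move; king on a8.
In check: yes, from the black rook on b8.
Legal moves: Kxb8, Ka7.
Count: 2.

2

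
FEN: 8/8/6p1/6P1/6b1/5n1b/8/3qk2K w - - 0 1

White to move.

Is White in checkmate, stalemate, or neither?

White to move; white king on h1.
In check: no.
King squares — g1: attacked by Nf3; g2: attacked by Bh3; h2: attacked by Nf3.
Legal moves for White: none.
Not in check and no legal moves → stalemate.

stalemate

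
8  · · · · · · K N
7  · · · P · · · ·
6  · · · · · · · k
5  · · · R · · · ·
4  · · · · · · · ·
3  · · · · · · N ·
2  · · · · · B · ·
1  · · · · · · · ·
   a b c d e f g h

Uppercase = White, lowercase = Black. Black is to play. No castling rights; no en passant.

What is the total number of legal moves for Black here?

Black to move; king on h6.
In check: no.
Legal moves: none.
Count: 0.

0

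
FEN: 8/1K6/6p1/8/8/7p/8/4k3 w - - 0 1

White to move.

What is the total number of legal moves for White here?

White to move; king on b7.
In check: no.
Legal moves: Kc8, Kb8, Ka8, Kc7, Ka7, Kc6, Kb6, Ka6.
Count: 8.

8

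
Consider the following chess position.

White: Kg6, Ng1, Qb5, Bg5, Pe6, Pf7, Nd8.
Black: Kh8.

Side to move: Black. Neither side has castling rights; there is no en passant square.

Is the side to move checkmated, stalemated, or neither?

stalemate

Black to move; black king on h8.
In check: no.
King squares — g7: attacked by Kg6; h7: attacked by Kg6; g8: attacked by Pf7.
Legal moves for Black: none.
Not in check and no legal moves → stalemate.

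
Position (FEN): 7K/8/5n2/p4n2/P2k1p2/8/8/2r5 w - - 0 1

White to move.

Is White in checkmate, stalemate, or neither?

White to move; white king on h8.
In check: no.
King squares — g7: attacked by Nf5; h7: attacked by Nf6; g8: attacked by Nf6.
Legal moves for White: none.
Not in check and no legal moves → stalemate.

stalemate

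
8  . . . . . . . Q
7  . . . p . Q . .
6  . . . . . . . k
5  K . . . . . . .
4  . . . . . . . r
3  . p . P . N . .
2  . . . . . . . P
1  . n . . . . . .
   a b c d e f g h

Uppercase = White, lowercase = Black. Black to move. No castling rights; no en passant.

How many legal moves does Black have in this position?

0

Black to move; king on h6.
In check: yes, from the white queen on h8.
Legal moves: none.
Count: 0.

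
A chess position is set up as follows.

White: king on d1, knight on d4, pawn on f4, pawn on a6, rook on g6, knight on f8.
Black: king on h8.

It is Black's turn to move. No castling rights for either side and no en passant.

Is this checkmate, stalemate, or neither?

Black to move; black king on h8.
In check: no.
King squares — g7: attacked by Rg6; h7: attacked by Nf8; g8: attacked by Rg6.
Legal moves for Black: none.
Not in check and no legal moves → stalemate.

stalemate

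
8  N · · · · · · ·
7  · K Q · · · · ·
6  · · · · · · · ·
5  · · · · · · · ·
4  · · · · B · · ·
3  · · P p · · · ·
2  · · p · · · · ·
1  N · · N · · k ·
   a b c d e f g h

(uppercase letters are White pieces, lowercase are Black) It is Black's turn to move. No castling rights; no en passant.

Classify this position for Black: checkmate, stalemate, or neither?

Black to move; black king on g1.
In check: no.
Legal moves for Black: Kf1, cxd1=Q, cxd1=R, cxd1=B, cxd1=N, d2, c1=Q, c1=R, c1=B, c1=N.
Black has 10 legal moves and is not in check → neither.

neither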